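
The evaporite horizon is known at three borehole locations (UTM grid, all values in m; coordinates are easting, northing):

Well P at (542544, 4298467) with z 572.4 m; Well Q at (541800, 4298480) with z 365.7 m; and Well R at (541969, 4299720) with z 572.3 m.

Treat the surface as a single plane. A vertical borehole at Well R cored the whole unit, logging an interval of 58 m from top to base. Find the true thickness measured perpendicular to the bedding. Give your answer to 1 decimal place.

55.4 m

Let the plane be z = a·easting + b·northing + c.
Well Q−Well P: −744a + 13b = −206.7;  Well R−Well P: −575a + 1253b = −0.1.
Solving gives a = 0.28007, b = 0.12844.
|∇z| = √(a²+b²) = 0.30812, so dip δ = arctan(0.30812) = 17.12°.
True thickness = vertical thickness × cos δ = 58 × cos 17.12° = 55.4 m.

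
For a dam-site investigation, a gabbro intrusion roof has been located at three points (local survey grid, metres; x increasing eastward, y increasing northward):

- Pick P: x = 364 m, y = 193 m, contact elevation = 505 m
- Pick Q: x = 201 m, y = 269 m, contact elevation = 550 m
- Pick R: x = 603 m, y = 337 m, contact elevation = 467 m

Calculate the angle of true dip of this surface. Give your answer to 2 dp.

Two edge vectors: Pick P→Pick Q = (-163, 76, 45), Pick P→Pick R = (239, 144, -38).
Normal n = (Pick P→Pick Q) × (Pick P→Pick R) = (-9368, 4561, -41636).
So ∂z/∂x = −n_x/n_z = −0.22500 and ∂z/∂y = −n_y/n_z = 0.10954.
Gradient magnitude |∇z| = √(a² + b²) = √(0.05062 + 0.01200) = 0.25025.
True dip = arctan(0.25025) = 14.05°, dipping toward ESE (azimuth ≈ 116°).

14.05°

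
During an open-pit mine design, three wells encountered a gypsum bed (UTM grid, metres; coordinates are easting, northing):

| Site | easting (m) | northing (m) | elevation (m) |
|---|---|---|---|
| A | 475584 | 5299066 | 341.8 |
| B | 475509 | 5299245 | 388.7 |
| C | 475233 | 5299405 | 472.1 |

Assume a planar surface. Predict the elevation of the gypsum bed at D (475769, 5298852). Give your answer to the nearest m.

267 m

Let the plane be z = a·easting + b·northing + c.
B−A: −75a + 179b = 46.9;  C−A: −351a + 339b = 130.3.
Solving gives a = −0.19849749, b = 0.17884184.
Then c = 341.8 − a·475584 − b·5299066 = −852950.66.
At (475769, 5298852): z = −94439.0 + 947656.4 − 852950.66 = 266.8 m.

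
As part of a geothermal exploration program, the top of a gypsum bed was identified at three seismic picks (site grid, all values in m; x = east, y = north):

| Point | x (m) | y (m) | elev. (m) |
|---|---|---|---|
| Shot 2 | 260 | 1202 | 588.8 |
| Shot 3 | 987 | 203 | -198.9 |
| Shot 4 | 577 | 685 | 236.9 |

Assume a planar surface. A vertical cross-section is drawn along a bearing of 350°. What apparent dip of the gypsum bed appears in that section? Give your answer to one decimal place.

Two edge vectors: Shot 2→Shot 3 = (727, -999, -787.7), Shot 2→Shot 4 = (317, -517, -351.9).
Normal n = (Shot 2→Shot 3) × (Shot 2→Shot 4) = (-55692.8, 6130.4, -59176).
So ∂z/∂x = −n_x/n_z = −0.94114 and ∂z/∂y = −n_y/n_z = 0.10360.
Unit vector along 350° is (sin 350°, cos 350°) = (-0.1736, 0.9848).
Slope in that direction = a·(-0.1736) + b·(0.9848) = 0.26545.
Apparent dip = arctan|0.26545| = 14.9° (true dip is 43.4°, so apparent ≤ true as expected).

14.9°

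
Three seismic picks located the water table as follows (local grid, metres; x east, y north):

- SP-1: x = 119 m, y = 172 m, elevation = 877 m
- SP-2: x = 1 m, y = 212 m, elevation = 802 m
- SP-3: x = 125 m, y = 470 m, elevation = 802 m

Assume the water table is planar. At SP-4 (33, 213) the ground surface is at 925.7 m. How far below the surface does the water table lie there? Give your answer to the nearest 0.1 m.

Let the plane be z = a·x + b·y + c.
SP-2−SP-1: −118a + 40b = −75;  SP-3−SP-1: 6a + 298b = −75.
Solving gives a = 0.54655, b = −0.26268.
Then c = 877 − a·119 − b·172 = 857.14.
At (33, 213): z_contact = 18.04 − 55.95 + 857.14 = 819.23 m.
Depth below ground = 925.7 − 819.23 = 106.5 m.

106.5 m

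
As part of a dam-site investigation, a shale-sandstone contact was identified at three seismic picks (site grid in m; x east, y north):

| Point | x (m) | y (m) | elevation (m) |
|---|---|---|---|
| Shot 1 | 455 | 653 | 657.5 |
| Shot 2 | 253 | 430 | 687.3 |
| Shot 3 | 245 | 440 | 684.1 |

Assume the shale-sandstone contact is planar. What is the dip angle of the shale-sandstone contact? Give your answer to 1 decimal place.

Two edge vectors: Shot 1→Shot 2 = (-202, -223, 29.8), Shot 1→Shot 3 = (-210, -213, 26.6).
Normal n = (Shot 1→Shot 2) × (Shot 1→Shot 3) = (415.6, -884.8, -3804).
So ∂z/∂x = −n_x/n_z = 0.10925 and ∂z/∂y = −n_y/n_z = −0.23260.
Gradient magnitude |∇z| = √(a² + b²) = √(0.01194 + 0.05410) = 0.25698.
True dip = arctan(0.25698) = 14.4°, dipping toward NNW (azimuth ≈ 335°).

14.4°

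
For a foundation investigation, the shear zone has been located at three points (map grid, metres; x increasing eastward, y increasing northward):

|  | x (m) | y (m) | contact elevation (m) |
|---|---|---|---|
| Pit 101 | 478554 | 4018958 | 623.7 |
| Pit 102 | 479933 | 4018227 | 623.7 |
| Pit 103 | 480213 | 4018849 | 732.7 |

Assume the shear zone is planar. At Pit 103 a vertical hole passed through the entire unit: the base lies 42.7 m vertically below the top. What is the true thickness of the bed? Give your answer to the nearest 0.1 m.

Let the plane be z = a·x + b·y + c.
Pit 102−Pit 101: 1379a − 731b = 0;  Pit 103−Pit 101: 1659a − 109b = 109.
Solving gives a = 0.07500, b = 0.14148.
|∇z| = √(a²+b²) = 0.16013, so dip δ = arctan(0.16013) = 9.10°.
True thickness = vertical thickness × cos δ = 42.7 × cos 9.10° = 42.2 m.

42.2 m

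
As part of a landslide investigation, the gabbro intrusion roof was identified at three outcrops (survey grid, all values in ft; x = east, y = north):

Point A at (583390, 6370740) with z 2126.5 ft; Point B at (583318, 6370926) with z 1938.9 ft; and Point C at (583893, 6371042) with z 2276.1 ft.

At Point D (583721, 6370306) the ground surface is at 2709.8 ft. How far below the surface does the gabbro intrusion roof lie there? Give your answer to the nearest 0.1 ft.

Let the plane be z = a·x + b·y + c.
Point B−Point A: −72a + 186b = −187.6;  Point C−Point A: 503a + 302b = 149.6.
Solving gives a = 0.732691540, b = −0.724979619.
Then c = 2126.5 − a·583390 − b·6370740 = 4193338.24.
At (583721, 6370306): z_contact = 427687.44 − 4618342.02 + 4193338.24 = 2683.66 ft.
Depth below ground = 2709.8 − 2683.66 = 26.1 ft.

26.1 ft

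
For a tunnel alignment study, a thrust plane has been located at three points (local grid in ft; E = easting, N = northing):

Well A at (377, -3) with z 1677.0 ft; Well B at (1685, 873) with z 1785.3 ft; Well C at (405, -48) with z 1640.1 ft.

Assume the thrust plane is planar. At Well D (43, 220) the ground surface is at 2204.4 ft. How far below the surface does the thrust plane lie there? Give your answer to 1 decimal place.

Two edge vectors: Well A→Well B = (1308, 876, 108.3), Well A→Well C = (28, -45, -36.9).
Normal n = (Well A→Well B) × (Well A→Well C) = (-27450.9, 51297.6, -83388).
So ∂z/∂E = −n_x/n_z = −0.329195 and ∂z/∂N = −n_y/n_z = 0.615168.
Intercept c from Well A: 1677 + 124.11 + 1.85 = 1802.95.
At (43, 220): z_contact = −14.16 + 135.34 + 1802.95 = 1924.13 ft.
Depth below ground = 2204.4 − 1924.13 = 280.3 ft.

280.3 ft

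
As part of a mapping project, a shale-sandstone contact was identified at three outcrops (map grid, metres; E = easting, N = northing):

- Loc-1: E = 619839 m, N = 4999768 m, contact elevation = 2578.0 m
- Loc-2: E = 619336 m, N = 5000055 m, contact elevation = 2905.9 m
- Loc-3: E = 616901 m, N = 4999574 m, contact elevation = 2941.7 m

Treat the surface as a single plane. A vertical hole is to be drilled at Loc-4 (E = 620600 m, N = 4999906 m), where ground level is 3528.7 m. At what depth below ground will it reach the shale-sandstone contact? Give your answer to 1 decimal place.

972.1 m

Let the plane be z = a·E + b·N + c.
Loc-2−Loc-1: −503a + 287b = 327.9;  Loc-3−Loc-1: −2938a − 194b = 363.7.
Solving gives a = −0.178567860, b = 0.829548315.
Then c = 2578 − a·619839 − b·4999768 = −4034287.80.
At (620600, 4999906): z_contact = −110819.21 + 4147663.60 − 4034287.80 = 2556.59 m.
Depth below ground = 3528.7 − 2556.59 = 972.1 m.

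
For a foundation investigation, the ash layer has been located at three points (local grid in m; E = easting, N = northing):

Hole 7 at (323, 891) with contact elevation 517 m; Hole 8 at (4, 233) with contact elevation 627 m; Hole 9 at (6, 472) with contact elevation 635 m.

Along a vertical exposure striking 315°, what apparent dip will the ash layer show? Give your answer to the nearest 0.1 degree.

Two edge vectors: Hole 7→Hole 8 = (-319, -658, 110), Hole 7→Hole 9 = (-317, -419, 118).
Normal n = (Hole 7→Hole 8) × (Hole 7→Hole 9) = (-31554, 2772, -74925).
So ∂z/∂E = −n_x/n_z = −0.42114 and ∂z/∂N = −n_y/n_z = 0.03700.
Unit vector along 315° is (sin 315°, cos 315°) = (-0.7071, 0.7071).
Slope in that direction = a·(-0.7071) + b·(0.7071) = 0.32395.
Apparent dip = arctan|0.32395| = 17.9° (true dip is 22.9°, so apparent ≤ true as expected).

17.9°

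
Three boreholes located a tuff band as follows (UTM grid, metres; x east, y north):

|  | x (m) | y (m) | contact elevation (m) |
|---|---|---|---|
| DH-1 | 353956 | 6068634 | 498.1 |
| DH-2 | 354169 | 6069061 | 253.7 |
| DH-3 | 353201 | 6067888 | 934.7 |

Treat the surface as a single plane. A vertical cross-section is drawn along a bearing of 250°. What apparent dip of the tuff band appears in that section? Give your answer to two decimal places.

12.14°

Let the plane be z = a·x + b·y + c.
DH-2−DH-1: 213a + 427b = −244.4;  DH-3−DH-1: −755a − 746b = 436.6.
Solving gives a = −0.02511, b = −0.55984.
Unit vector along 250° is (sin 250°, cos 250°) = (-0.9397, -0.3420).
Slope in that direction = a·(-0.9397) + b·(-0.3420) = 0.21508.
Apparent dip = arctan|0.21508| = 12.14° (true dip is 29.3°, so apparent ≤ true as expected).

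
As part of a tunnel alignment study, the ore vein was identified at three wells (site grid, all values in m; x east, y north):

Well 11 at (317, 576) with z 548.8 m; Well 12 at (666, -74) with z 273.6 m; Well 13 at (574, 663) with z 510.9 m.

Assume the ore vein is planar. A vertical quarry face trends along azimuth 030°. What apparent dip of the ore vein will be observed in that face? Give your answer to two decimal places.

7.36°

Two edge vectors: Well 11→Well 12 = (349, -650, -275.2), Well 11→Well 13 = (257, 87, -37.9).
Normal n = (Well 11→Well 12) × (Well 11→Well 13) = (48577.4, -57499.3, 197413).
So ∂z/∂x = −n_x/n_z = −0.24607 and ∂z/∂y = −n_y/n_z = 0.29126.
Unit vector along 030° is (sin 30°, cos 30°) = (0.5000, 0.8660).
Slope in that direction = a·(0.5000) + b·(0.8660) = 0.12921.
Apparent dip = arctan|0.12921| = 7.36° (true dip is 20.9°, so apparent ≤ true as expected).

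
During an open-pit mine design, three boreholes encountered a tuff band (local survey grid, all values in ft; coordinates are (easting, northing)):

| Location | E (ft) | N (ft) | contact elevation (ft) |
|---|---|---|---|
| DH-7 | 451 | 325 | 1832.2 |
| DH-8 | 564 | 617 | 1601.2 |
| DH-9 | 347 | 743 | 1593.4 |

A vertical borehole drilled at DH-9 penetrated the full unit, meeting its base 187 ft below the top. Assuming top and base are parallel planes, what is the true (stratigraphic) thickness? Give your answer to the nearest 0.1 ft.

150.1 ft

Two edge vectors: DH-7→DH-8 = (113, 292, -231), DH-7→DH-9 = (-104, 418, -238.8).
Normal n = (DH-7→DH-8) × (DH-7→DH-9) = (26828.4, 51008.4, 77602).
So ∂z/∂E = −n_x/n_z = −0.34572 and ∂z/∂N = −n_y/n_z = −0.65731.
|∇z| = √(a²+b²) = 0.74268, so dip δ = arctan(0.74268) = 36.60°.
True thickness = vertical thickness × cos δ = 187 × cos 36.60° = 150.1 ft.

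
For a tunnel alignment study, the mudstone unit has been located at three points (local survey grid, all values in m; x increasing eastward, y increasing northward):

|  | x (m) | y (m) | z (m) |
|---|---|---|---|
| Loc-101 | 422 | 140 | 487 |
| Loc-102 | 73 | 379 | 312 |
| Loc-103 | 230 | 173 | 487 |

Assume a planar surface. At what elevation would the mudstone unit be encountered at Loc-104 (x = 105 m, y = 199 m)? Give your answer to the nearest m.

483 m

Two edge vectors: Loc-101→Loc-102 = (-349, 239, -175), Loc-101→Loc-103 = (-192, 33, 0).
Normal n = (Loc-101→Loc-102) × (Loc-101→Loc-103) = (5775, 33600, 34371).
So ∂z/∂x = −n_x/n_z = −0.16802 and ∂z/∂y = −n_y/n_z = −0.97757.
Intercept c from Loc-101: 487 + 70.90 + 136.86 = 694.76.
At (105, 199): z = −17.6 − 194.5 + 694.76 = 482.6 m.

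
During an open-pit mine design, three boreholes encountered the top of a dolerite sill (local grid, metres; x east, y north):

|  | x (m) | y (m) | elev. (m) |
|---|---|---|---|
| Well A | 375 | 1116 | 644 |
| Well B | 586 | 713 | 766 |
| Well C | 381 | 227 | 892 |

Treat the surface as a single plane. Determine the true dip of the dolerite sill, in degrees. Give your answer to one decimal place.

Let the plane be z = a·x + b·y + c.
Well B−Well A: 211a − 403b = 122;  Well C−Well A: 6a − 889b = 248.
Solving gives a = 0.04598, b = −0.27865.
Gradient magnitude |∇z| = √(a² + b²) = √(0.00211 + 0.07765) = 0.28242.
True dip = arctan(0.28242) = 15.8°, dipping toward N (azimuth ≈ 351°).

15.8°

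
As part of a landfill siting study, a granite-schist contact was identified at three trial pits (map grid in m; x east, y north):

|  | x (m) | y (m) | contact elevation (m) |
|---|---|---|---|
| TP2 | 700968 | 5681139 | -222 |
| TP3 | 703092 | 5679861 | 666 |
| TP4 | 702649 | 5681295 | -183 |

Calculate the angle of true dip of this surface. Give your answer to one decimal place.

Two edge vectors: TP2→TP3 = (2124, -1278, 888), TP2→TP4 = (1681, 156, 39).
Normal n = (TP2→TP3) × (TP2→TP4) = (-188370, 1409892, 2479662).
So ∂z/∂x = −n_x/n_z = 0.07597 and ∂z/∂y = −n_y/n_z = −0.56858.
Gradient magnitude |∇z| = √(a² + b²) = √(0.00577 + 0.32329) = 0.57363.
True dip = arctan(0.57363) = 29.8°, dipping toward N (azimuth ≈ 352°).

29.8°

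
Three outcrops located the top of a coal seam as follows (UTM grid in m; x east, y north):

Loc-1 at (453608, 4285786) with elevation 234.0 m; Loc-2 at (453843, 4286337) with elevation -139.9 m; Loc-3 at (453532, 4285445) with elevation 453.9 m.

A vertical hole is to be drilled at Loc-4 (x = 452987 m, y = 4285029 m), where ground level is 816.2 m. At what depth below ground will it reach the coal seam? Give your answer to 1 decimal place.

19.1 m

Let the plane be z = a·x + b·y + c.
Loc-2−Loc-1: 235a + 551b = −373.9;  Loc-3−Loc-1: −76a − 341b = 219.9.
Solving gives a = −0.165581955, b = −0.607964139.
Then c = 234 − a·453608 − b·4285786 = 2680947.50.
At (452987, 4285029): z_contact = −75006.47 − 2605143.97 + 2680947.50 = 797.06 m.
Depth below ground = 816.2 − 797.06 = 19.1 m.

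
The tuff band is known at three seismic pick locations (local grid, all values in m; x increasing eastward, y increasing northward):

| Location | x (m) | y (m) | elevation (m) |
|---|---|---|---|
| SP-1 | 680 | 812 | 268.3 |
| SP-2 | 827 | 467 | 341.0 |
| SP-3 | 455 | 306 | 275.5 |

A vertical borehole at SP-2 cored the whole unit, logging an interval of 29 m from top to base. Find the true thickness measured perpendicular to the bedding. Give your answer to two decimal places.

28.11 m

Let the plane be z = a·x + b·y + c.
SP-2−SP-1: 147a − 345b = 72.7;  SP-3−SP-1: −225a − 506b = 7.2.
Solving gives a = 0.22566, b = −0.11457.
|∇z| = √(a²+b²) = 0.25308, so dip δ = arctan(0.25308) = 14.20°.
True thickness = vertical thickness × cos δ = 29 × cos 14.20° = 28.11 m.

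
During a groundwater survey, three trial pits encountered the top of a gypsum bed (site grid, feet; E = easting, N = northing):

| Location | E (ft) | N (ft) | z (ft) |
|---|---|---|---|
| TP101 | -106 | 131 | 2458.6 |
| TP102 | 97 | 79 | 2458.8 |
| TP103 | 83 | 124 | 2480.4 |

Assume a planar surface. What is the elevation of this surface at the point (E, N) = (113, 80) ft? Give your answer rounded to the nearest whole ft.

Let the plane be z = a·E + b·N + c.
TP102−TP101: 203a − 52b = 0.2;  TP103−TP101: 189a − 7b = 21.8.
Solving gives a = 0.13467, b = 0.52190.
Then c = 2458.6 − a·-106 − b·131 = 2404.51.
At (113, 80): z = 15.2 + 41.8 + 2404.51 = 2461.5 ft.

2461 ft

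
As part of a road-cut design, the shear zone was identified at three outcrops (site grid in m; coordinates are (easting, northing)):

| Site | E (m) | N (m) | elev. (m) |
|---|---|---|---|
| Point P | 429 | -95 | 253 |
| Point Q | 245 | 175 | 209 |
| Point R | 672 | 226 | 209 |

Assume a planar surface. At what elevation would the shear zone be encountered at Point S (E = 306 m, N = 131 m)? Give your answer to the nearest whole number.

217 m

Let the plane be z = a·E + b·N + c.
Point Q−Point P: −184a + 270b = −44;  Point R−Point P: 243a + 321b = −44.
Solving gives a = 0.01800, b = −0.15070.
Then c = 253 − a·429 − b·-95 = 230.96.
At (306, 131): z = 5.5 − 19.7 + 230.96 = 216.7 m.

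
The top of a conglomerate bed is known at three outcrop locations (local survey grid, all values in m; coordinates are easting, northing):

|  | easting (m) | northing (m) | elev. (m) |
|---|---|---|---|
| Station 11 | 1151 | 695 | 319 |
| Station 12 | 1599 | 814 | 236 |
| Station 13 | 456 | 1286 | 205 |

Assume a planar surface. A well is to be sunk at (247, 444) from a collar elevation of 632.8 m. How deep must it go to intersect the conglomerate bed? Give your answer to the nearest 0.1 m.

142.9 m

Let the plane be z = a·easting + b·northing + c.
Station 12−Station 11: 448a + 119b = −83;  Station 13−Station 11: −695a + 591b = −114.
Solving gives a = −0.102129, b = −0.312994.
Then c = 319 − a·1151 − b·695 = 654.08.
At (247, 444): z_contact = −25.23 − 138.97 + 654.08 = 489.89 m.
Depth below ground = 632.8 − 489.89 = 142.9 m.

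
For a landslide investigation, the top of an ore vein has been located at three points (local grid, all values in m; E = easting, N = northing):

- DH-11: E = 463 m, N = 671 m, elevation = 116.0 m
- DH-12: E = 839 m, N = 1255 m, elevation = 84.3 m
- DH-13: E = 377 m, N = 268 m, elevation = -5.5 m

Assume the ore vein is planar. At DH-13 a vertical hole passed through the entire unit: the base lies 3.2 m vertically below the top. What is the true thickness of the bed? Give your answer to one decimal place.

2.3 m

Two edge vectors: DH-11→DH-12 = (376, 584, -31.7), DH-11→DH-13 = (-86, -403, -121.5).
Normal n = (DH-11→DH-12) × (DH-11→DH-13) = (-83731.1, 48410.2, -101304).
So ∂z/∂E = −n_x/n_z = −0.82653 and ∂z/∂N = −n_y/n_z = 0.47787.
|∇z| = √(a²+b²) = 0.95473, so dip δ = arctan(0.95473) = 43.67°.
True thickness = vertical thickness × cos δ = 3.2 × cos 43.67° = 2.3 m.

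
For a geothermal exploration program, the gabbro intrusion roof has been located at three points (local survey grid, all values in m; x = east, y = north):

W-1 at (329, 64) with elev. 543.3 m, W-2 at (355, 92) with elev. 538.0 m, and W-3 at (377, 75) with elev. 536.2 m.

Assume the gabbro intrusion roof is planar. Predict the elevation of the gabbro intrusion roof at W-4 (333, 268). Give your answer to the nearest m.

Two edge vectors: W-1→W-2 = (26, 28, -5.3), W-1→W-3 = (48, 11, -7.1).
Normal n = (W-1→W-2) × (W-1→W-3) = (-140.5, -69.8, -1058).
So ∂z/∂x = −n_x/n_z = −0.13280 and ∂z/∂y = −n_y/n_z = −0.06597.
Intercept c from W-1: 543.3 + 43.69 + 4.22 = 591.21.
At (333, 268): z = −44.2 − 17.7 + 591.21 = 529.3 m.

529 m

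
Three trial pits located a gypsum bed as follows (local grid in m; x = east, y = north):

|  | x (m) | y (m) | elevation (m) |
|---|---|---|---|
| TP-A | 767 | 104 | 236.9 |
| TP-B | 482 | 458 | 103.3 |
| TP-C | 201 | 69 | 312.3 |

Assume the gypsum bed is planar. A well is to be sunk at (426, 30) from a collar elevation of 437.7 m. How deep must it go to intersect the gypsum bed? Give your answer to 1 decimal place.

130.9 m

Two edge vectors: TP-A→TP-B = (-285, 354, -133.6), TP-A→TP-C = (-566, -35, 75.4).
Normal n = (TP-A→TP-B) × (TP-A→TP-C) = (22015.6, 97106.6, 210339).
So ∂z/∂x = −n_x/n_z = −0.10467 and ∂z/∂y = −n_y/n_z = −0.46167.
Intercept c from TP-A: 236.9 + 80.28 + 48.01 = 365.19.
At (426, 30): z_contact = −44.59 − 13.85 + 365.19 = 306.75 m.
Depth below ground = 437.7 − 306.75 = 130.9 m.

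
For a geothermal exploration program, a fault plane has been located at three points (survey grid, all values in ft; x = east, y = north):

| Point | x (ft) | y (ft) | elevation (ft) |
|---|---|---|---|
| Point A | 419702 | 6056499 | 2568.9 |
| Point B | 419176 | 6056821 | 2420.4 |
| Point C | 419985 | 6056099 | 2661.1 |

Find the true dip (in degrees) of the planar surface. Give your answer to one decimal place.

14.3°

Let the plane be z = a·x + b·y + c.
Point B−Point A: −526a + 322b = −148.5;  Point C−Point A: 283a − 400b = 92.2.
Solving gives a = 0.24910, b = −0.05426.
Gradient magnitude |∇z| = √(a² + b²) = √(0.06205 + 0.00294) = 0.25494.
True dip = arctan(0.25494) = 14.3°, dipping toward WNW (azimuth ≈ 282°).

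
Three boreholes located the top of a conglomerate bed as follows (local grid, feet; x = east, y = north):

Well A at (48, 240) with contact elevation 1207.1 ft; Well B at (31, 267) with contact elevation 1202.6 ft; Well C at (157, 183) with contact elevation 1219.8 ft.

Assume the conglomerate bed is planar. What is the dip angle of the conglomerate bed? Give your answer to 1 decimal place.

8.3°

Two edge vectors: Well A→Well B = (-17, 27, -4.5), Well A→Well C = (109, -57, 12.7).
Normal n = (Well A→Well B) × (Well A→Well C) = (86.4, -274.6, -1974).
So ∂z/∂x = −n_x/n_z = 0.04377 and ∂z/∂y = −n_y/n_z = −0.13911.
Gradient magnitude |∇z| = √(a² + b²) = √(0.00192 + 0.01935) = 0.14583.
True dip = arctan(0.14583) = 8.3°, dipping toward NNW (azimuth ≈ 343°).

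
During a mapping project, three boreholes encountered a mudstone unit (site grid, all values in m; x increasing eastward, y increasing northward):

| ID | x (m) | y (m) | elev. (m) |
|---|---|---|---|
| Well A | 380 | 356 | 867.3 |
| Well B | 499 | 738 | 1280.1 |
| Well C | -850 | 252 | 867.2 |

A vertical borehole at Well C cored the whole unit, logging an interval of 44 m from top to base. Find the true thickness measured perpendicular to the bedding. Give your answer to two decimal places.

29.40 m

Two edge vectors: Well A→Well B = (119, 382, 412.8), Well A→Well C = (-1230, -104, -0.1).
Normal n = (Well A→Well B) × (Well A→Well C) = (42893, -507732.1, 457484).
So ∂z/∂x = −n_x/n_z = −0.09376 and ∂z/∂y = −n_y/n_z = 1.10984.
|∇z| = √(a²+b²) = 1.11379, so dip δ = arctan(1.11379) = 48.08°.
True thickness = vertical thickness × cos δ = 44 × cos 48.08° = 29.40 m.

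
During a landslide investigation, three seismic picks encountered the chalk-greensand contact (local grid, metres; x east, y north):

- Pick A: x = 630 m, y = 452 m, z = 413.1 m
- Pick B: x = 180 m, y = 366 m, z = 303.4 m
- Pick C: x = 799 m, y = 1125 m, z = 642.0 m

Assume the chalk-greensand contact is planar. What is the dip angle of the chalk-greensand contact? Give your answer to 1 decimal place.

19.2°

Let the plane be z = a·x + b·y + c.
Pick B−Pick A: −450a − 86b = −109.7;  Pick C−Pick A: 169a + 673b = 228.9.
Solving gives a = 0.18779, b = 0.29296.
Gradient magnitude |∇z| = √(a² + b²) = √(0.03526 + 0.08583) = 0.34798.
True dip = arctan(0.34798) = 19.2°, dipping toward SSW (azimuth ≈ 213°).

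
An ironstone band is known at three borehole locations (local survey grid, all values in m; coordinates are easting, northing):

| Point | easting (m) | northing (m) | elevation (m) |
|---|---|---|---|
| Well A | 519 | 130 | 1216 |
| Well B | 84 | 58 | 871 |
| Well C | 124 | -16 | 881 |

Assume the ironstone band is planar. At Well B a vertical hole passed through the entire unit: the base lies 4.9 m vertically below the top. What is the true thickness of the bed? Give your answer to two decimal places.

Two edge vectors: Well A→Well B = (-435, -72, -345), Well A→Well C = (-395, -146, -335).
Normal n = (Well A→Well B) × (Well A→Well C) = (-26250, -9450, 35070).
So ∂z/∂easting = −n_x/n_z = 0.74850 and ∂z/∂northing = −n_y/n_z = 0.26946.
|∇z| = √(a²+b²) = 0.79553, so dip δ = arctan(0.79553) = 38.50°.
True thickness = vertical thickness × cos δ = 4.9 × cos 38.50° = 3.83 m.

3.83 m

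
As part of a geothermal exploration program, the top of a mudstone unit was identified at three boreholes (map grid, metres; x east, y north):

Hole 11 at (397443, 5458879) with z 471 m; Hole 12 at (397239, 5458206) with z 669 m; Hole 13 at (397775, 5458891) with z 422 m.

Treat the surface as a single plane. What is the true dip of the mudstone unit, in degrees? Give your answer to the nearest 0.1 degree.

Two edge vectors: Hole 11→Hole 12 = (-204, -673, 198), Hole 11→Hole 13 = (332, 12, -49).
Normal n = (Hole 11→Hole 12) × (Hole 11→Hole 13) = (30601, 55740, 220988).
So ∂z/∂x = −n_x/n_z = −0.13847 and ∂z/∂y = −n_y/n_z = −0.25223.
Gradient magnitude |∇z| = √(a² + b²) = √(0.01917 + 0.06362) = 0.28774.
True dip = arctan(0.28774) = 16.1°, dipping toward NNE (azimuth ≈ 029°).

16.1°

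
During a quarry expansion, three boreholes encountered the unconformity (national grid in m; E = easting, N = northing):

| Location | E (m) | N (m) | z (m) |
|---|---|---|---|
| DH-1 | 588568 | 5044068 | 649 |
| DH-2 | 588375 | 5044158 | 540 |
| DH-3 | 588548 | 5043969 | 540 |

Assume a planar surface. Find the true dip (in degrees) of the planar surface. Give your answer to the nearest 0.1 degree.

Two edge vectors: DH-1→DH-2 = (-193, 90, -109), DH-1→DH-3 = (-20, -99, -109).
Normal n = (DH-1→DH-2) × (DH-1→DH-3) = (-20601, -18857, 20907).
So ∂z/∂E = −n_x/n_z = 0.98536 and ∂z/∂N = −n_y/n_z = 0.90195.
Gradient magnitude |∇z| = √(a² + b²) = √(0.97094 + 0.81351) = 1.33583.
True dip = arctan(1.33583) = 53.2°, dipping toward SW (azimuth ≈ 228°).

53.2°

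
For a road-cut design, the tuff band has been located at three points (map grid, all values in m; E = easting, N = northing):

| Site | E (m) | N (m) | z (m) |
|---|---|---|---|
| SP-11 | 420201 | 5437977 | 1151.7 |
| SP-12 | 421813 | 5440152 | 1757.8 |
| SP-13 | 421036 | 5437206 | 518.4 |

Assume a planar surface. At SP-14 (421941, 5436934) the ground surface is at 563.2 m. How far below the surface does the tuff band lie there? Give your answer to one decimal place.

449.8 m

Two edge vectors: SP-11→SP-12 = (1612, 2175, 606.1), SP-11→SP-13 = (835, -771, -633.3).
Normal n = (SP-11→SP-12) × (SP-11→SP-13) = (-910124.4, 1526973.1, -3058977).
So ∂z/∂E = −n_x/n_z = −0.297525741 and ∂z/∂N = −n_y/n_z = 0.499177699.
Intercept c from SP-11: 1151.7 + 125020.61 − 2714516.85 = −2588344.53.
At (421941, 5436934): z_contact = −125538.31 + 2713996.20 − 2588344.53 = 113.36 m.
Depth below ground = 563.2 − 113.36 = 449.8 m.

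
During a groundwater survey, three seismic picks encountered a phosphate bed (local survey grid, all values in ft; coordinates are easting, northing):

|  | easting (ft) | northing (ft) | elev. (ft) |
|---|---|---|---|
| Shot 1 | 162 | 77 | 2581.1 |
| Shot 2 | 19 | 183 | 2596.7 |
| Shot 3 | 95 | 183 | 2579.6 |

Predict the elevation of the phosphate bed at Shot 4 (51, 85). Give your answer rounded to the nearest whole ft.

Two edge vectors: Shot 1→Shot 2 = (-143, 106, 15.6), Shot 1→Shot 3 = (-67, 106, -1.5).
Normal n = (Shot 1→Shot 2) × (Shot 1→Shot 3) = (-1812.6, -1259.7, -8056).
So ∂z/∂easting = −n_x/n_z = −0.22500 and ∂z/∂northing = −n_y/n_z = −0.15637.
Intercept c from Shot 1: 2581.1 + 36.45 + 12.04 = 2629.59.
At (51, 85): z = −11.5 − 13.3 + 2629.59 = 2604.8 ft.

2605 ft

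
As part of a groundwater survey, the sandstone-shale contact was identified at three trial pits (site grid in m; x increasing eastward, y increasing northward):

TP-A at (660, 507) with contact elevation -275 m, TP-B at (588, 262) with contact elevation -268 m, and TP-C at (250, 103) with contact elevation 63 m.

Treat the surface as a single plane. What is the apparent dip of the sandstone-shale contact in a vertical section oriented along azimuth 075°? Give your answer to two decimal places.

Two edge vectors: TP-A→TP-B = (-72, -245, 7), TP-A→TP-C = (-410, -404, 338).
Normal n = (TP-A→TP-B) × (TP-A→TP-C) = (-79982, 21466, -71362).
So ∂z/∂x = −n_x/n_z = −1.12079 and ∂z/∂y = −n_y/n_z = 0.30080.
Unit vector along 075° is (sin 75°, cos 75°) = (0.9659, 0.2588).
Slope in that direction = a·(0.9659) + b·(0.2588) = −1.00475.
Apparent dip = arctan|1.00475| = 45.14° (true dip is 49.2°, so apparent ≤ true as expected).

45.14°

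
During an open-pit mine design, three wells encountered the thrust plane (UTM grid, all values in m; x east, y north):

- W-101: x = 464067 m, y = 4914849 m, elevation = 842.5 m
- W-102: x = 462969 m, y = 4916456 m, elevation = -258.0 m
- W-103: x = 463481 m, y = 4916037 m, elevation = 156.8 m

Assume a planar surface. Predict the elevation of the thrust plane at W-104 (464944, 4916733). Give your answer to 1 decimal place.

Two edge vectors: W-101→W-102 = (-1098, 1607, -1100.5), W-101→W-103 = (-586, 1188, -685.7).
Normal n = (W-101→W-102) × (W-101→W-103) = (205474.1, -108005.6, -362722).
So ∂z/∂x = −n_x/n_z = 0.566478184 and ∂z/∂y = −n_y/n_z = −0.297764128.
Intercept c from W-101: 842.5 − 262883.83 + 1463465.73 = 1201424.39.
At (464944, 4916733): z = 263380.6 − 1464026.7 + 1201424.39 = 778.3 m.

778.3 m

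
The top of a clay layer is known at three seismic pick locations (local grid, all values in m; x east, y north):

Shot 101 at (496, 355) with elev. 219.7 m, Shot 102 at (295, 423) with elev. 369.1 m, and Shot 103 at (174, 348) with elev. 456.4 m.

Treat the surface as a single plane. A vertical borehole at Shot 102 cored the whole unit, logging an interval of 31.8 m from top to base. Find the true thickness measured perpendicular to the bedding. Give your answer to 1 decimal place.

25.6 m

Two edge vectors: Shot 101→Shot 102 = (-201, 68, 149.4), Shot 101→Shot 103 = (-322, -7, 236.7).
Normal n = (Shot 101→Shot 102) × (Shot 101→Shot 103) = (17141.4, -530.1, 23303).
So ∂z/∂x = −n_x/n_z = −0.73559 and ∂z/∂y = −n_y/n_z = 0.02275.
|∇z| = √(a²+b²) = 0.73594, so dip δ = arctan(0.73594) = 36.35°.
True thickness = vertical thickness × cos δ = 31.8 × cos 36.35° = 25.6 m.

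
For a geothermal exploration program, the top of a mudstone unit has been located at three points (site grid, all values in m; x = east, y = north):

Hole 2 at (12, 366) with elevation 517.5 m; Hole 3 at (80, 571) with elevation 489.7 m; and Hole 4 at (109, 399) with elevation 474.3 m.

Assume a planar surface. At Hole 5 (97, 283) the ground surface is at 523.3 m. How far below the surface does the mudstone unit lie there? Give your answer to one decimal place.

45.2 m

Let the plane be z = a·x + b·y + c.
Hole 3−Hole 2: 68a + 205b = −27.8;  Hole 4−Hole 2: 97a + 33b = −43.2.
Solving gives a = −0.45001, b = 0.01366.
Then c = 517.5 − a·12 − b·366 = 517.90.
At (97, 283): z_contact = −43.65 + 3.87 + 517.90 = 478.12 m.
Depth below ground = 523.3 − 478.12 = 45.2 m.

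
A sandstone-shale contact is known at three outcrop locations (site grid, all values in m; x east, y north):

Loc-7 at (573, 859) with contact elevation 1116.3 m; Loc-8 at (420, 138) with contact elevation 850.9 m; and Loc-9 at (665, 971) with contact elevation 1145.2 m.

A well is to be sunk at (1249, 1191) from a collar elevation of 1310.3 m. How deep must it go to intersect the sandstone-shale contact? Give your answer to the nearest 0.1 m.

Let the plane be z = a·x + b·y + c.
Loc-8−Loc-7: −153a − 721b = −265.4;  Loc-9−Loc-7: 92a + 112b = 28.9.
Solving gives a = −0.180663, b = 0.406438.
Then c = 1116.3 − a·573 − b·859 = 870.69.
At (1249, 1191): z_contact = −225.65 + 484.07 + 870.69 = 1129.11 m.
Depth below ground = 1310.3 − 1129.11 = 181.2 m.

181.2 m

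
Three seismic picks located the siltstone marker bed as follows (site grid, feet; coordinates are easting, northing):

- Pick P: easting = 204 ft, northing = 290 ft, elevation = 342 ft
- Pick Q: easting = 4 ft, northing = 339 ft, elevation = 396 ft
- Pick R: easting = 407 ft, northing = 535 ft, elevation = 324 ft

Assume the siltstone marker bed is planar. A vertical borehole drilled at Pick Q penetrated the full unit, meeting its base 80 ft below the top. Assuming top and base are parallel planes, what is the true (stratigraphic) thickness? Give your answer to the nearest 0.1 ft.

77.2 ft

Let the plane be z = a·easting + b·northing + c.
Pick Q−Pick P: −200a + 49b = 54;  Pick R−Pick P: 203a + 245b = −18.
Solving gives a = −0.23940, b = 0.12489.
|∇z| = √(a²+b²) = 0.27002, so dip δ = arctan(0.27002) = 15.11°.
True thickness = vertical thickness × cos δ = 80 × cos 15.11° = 77.2 ft.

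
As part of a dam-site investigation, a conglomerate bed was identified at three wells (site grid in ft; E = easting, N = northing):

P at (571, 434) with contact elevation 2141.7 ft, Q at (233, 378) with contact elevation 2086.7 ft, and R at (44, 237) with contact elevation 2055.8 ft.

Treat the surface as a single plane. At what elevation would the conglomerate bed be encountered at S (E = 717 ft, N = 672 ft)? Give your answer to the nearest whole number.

Let the plane be z = a·E + b·N + c.
Q−P: −338a − 56b = −55;  R−P: −527a − 197b = −85.9.
Solving gives a = 0.16250, b = 0.00133.
Then c = 2141.7 − a·571 − b·434 = 2048.34.
At (717, 672): z = 116.5 + 0.9 + 2048.34 = 2165.7 ft.

2166 ft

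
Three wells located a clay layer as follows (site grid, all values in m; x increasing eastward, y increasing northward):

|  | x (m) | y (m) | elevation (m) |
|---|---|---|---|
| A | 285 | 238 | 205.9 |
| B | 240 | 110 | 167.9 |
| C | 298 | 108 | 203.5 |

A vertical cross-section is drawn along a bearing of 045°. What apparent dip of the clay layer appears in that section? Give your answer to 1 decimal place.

26.2°

Two edge vectors: A→B = (-45, -128, -38), A→C = (13, -130, -2.4).
Normal n = (A→B) × (A→C) = (-4632.8, -602, 7514).
So ∂z/∂x = −n_x/n_z = 0.61656 and ∂z/∂y = −n_y/n_z = 0.08012.
Unit vector along 045° is (sin 45°, cos 45°) = (0.7071, 0.7071).
Slope in that direction = a·(0.7071) + b·(0.7071) = 0.49262.
Apparent dip = arctan|0.49262| = 26.2° (true dip is 31.9°, so apparent ≤ true as expected).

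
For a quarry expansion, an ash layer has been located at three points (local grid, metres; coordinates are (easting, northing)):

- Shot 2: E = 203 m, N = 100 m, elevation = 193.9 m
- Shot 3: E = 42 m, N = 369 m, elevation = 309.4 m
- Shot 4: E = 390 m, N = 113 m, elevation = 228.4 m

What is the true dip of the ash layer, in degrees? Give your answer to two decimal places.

28.33°

Let the plane be z = a·E + b·N + c.
Shot 3−Shot 2: −161a + 269b = 115.5;  Shot 4−Shot 2: 187a + 13b = 34.5.
Solving gives a = 0.14847, b = 0.51823.
Gradient magnitude |∇z| = √(a² + b²) = √(0.02204 + 0.26856) = 0.53907.
True dip = arctan(0.53907) = 28.33°, dipping toward SSW (azimuth ≈ 196°).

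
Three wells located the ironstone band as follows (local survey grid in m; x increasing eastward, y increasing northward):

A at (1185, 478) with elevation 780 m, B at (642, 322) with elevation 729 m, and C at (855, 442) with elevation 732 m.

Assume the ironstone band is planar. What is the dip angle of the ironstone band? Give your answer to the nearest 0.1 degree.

Let the plane be z = a·x + b·y + c.
B−A: −543a − 156b = −51;  C−A: −330a − 36b = −48.
Solving gives a = 0.17700, b = −0.28918.
Gradient magnitude |∇z| = √(a² + b²) = √(0.03133 + 0.08362) = 0.33905.
True dip = arctan(0.33905) = 18.7°, dipping toward NNW (azimuth ≈ 329°).

18.7°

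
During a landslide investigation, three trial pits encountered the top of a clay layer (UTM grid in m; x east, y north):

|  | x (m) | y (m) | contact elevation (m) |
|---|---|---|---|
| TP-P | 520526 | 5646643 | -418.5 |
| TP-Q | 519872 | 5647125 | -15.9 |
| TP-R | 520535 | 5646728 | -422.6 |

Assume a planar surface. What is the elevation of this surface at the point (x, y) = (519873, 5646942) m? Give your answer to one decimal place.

Two edge vectors: TP-P→TP-Q = (-654, 482, 402.6), TP-P→TP-R = (9, 85, -4.1).
Normal n = (TP-P→TP-Q) × (TP-P→TP-R) = (-36197.2, 942, -59928).
So ∂z/∂x = −n_x/n_z = −0.604011480 and ∂z/∂y = −n_y/n_z = 0.015718863.
Intercept c from TP-P: -418.5 + 314403.68 − 88758.81 = 225226.37.
At (519873, 5646942): z = −314009.3 + 88763.5 + 225226.37 = -19.4 m.

-19.4 m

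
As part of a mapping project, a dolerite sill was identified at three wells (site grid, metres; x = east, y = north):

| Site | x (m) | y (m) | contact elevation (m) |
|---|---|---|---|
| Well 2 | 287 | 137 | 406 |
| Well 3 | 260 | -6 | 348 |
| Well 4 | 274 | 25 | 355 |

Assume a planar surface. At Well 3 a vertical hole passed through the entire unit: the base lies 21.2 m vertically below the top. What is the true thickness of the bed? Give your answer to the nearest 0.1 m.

16.0 m

Let the plane be z = a·x + b·y + c.
Well 3−Well 2: −27a − 143b = −58;  Well 4−Well 2: −13a − 112b = −51.
Solving gives a = −0.68412, b = 0.53476.
|∇z| = √(a²+b²) = 0.86833, so dip δ = arctan(0.86833) = 40.97°.
True thickness = vertical thickness × cos δ = 21.2 × cos 40.97° = 16.0 m.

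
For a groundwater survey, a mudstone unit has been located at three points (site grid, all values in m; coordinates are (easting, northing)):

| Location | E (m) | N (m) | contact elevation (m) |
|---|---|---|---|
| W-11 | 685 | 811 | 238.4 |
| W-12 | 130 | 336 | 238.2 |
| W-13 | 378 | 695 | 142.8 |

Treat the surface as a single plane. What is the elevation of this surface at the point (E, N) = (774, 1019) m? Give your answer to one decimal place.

Two edge vectors: W-11→W-12 = (-555, -475, -0.2), W-11→W-13 = (-307, -116, -95.6).
Normal n = (W-11→W-12) × (W-11→W-13) = (45386.8, -52996.6, -81445).
So ∂z/∂E = −n_x/n_z = 0.557269 and ∂z/∂N = −n_y/n_z = −0.650704.
Intercept c from W-11: 238.4 − 381.73 + 527.72 = 384.39.
At (774, 1019): z = 431.3 − 663.1 + 384.39 = 152.7 m.

152.7 m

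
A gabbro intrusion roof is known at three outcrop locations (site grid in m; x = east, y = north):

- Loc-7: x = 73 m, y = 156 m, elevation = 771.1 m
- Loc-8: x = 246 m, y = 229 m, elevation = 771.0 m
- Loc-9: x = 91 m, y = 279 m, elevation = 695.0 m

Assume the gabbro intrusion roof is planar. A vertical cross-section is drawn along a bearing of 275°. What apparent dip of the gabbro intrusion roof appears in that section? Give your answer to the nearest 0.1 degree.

18.5°

Two edge vectors: Loc-7→Loc-8 = (173, 73, -0.1), Loc-7→Loc-9 = (18, 123, -76.1).
Normal n = (Loc-7→Loc-8) × (Loc-7→Loc-9) = (-5543, 13163.5, 19965).
So ∂z/∂x = −n_x/n_z = 0.27764 and ∂z/∂y = −n_y/n_z = −0.65933.
Unit vector along 275° is (sin 275°, cos 275°) = (-0.9962, 0.0872).
Slope in that direction = a·(-0.9962) + b·(0.0872) = −0.33404.
Apparent dip = arctan|0.33404| = 18.5° (true dip is 35.6°, so apparent ≤ true as expected).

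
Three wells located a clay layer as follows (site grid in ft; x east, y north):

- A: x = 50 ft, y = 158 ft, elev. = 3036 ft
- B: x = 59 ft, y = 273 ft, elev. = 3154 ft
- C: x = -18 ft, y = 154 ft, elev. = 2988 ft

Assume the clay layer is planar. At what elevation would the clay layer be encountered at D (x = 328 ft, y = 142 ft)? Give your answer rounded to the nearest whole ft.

3201 ft

Two edge vectors: A→B = (9, 115, 118), A→C = (-68, -4, -48).
Normal n = (A→B) × (A→C) = (-5048, -7592, 7784).
So ∂z/∂x = −n_x/n_z = 0.64851 and ∂z/∂y = −n_y/n_z = 0.97533.
Intercept c from A: 3036 − 32.43 − 154.10 = 2849.47.
At (328, 142): z = 212.7 + 138.5 + 2849.47 = 3200.7 ft.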